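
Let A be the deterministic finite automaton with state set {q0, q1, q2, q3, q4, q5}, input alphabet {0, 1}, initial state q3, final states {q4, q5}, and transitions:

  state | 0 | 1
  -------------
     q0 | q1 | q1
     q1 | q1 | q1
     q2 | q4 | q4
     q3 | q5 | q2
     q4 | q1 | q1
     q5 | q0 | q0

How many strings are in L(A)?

The useful subgraph on states {q2, q3, q4, q5} is acyclic, so L(A) is finite; the longest accepting path visits 3 useful states, giving maximum string length 2.
Counting accepting paths from q3 by length: 1 of length 1, 2 of length 2. Total 3.

3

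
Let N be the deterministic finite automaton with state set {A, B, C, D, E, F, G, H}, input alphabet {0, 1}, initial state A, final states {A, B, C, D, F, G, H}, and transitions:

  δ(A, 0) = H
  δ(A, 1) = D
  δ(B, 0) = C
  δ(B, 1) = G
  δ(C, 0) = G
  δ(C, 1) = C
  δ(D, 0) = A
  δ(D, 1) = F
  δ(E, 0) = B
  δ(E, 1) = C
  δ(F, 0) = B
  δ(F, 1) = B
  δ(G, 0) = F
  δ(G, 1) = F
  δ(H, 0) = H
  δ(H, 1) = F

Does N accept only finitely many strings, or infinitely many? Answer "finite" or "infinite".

State A is reachable from the start and can reach an accepting state, and it lies on the cycle A → D → A.
Traversing that cycle any number of times yields accepted strings of unbounded length, so the language is infinite.

infinite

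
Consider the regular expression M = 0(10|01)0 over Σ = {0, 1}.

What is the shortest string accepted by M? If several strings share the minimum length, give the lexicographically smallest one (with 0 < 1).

0010

By inspection of the expression, no string of length less than 4 matches, and 0010 is the lexicographically first match of length 4.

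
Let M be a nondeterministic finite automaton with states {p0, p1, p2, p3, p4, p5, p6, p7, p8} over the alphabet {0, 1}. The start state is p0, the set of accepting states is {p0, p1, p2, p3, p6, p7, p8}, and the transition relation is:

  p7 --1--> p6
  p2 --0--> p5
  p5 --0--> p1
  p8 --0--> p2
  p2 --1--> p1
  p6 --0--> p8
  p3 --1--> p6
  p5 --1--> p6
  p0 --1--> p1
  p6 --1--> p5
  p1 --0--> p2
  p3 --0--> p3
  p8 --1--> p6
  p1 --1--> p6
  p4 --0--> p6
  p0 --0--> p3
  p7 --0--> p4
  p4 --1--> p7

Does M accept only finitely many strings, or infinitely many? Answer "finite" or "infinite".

State p1 is reachable from the start and can reach an accepting state, and it lies on the cycle p1 → p2 → p1.
Traversing that cycle any number of times yields accepted strings of unbounded length, so the language is infinite.

infinite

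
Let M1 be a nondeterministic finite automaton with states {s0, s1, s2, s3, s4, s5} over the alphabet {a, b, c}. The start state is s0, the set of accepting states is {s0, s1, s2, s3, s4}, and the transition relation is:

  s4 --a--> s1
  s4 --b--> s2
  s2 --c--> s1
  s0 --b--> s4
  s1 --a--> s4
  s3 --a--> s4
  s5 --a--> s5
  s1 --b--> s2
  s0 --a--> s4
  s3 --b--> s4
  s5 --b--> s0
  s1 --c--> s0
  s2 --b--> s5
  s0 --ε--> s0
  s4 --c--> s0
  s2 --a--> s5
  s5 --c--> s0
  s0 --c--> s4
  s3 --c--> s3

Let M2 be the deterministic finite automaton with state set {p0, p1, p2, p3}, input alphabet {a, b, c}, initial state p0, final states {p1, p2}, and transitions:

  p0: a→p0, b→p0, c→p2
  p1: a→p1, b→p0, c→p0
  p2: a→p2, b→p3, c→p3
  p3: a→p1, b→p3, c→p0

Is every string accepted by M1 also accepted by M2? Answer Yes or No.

The empty string ε is in L(M1) but not in L(M2).
So L(M1) ⊄ L(M2).

No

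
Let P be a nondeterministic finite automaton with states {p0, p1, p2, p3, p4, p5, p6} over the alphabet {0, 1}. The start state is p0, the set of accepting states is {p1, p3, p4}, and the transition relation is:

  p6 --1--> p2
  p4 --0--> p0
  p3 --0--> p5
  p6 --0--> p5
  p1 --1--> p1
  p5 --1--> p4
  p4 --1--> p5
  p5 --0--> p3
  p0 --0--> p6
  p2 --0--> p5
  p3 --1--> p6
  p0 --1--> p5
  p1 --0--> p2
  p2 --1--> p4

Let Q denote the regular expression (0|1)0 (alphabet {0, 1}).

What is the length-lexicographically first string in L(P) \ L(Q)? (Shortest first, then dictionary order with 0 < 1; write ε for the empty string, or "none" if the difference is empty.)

11

The string 11 is accepted by P but not by Q.
No shorter string lies in the difference, and 11 is the lexicographically first length-2 string in L(P) \ L(Q).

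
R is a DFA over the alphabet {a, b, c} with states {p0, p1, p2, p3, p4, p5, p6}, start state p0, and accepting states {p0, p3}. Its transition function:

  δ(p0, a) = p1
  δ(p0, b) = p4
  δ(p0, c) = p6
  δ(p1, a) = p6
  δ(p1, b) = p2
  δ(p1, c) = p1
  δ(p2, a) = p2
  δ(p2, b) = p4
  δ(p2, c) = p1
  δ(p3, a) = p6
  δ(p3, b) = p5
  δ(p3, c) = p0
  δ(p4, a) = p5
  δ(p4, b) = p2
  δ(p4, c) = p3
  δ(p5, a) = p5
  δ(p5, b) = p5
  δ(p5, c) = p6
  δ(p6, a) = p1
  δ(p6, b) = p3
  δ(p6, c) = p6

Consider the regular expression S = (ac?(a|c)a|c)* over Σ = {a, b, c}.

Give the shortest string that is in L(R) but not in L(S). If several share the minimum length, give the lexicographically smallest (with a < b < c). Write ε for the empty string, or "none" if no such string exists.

bc

The string bc is accepted by R but not by S.
No shorter string lies in the difference, and bc is the lexicographically first length-2 string in L(R) \ L(S).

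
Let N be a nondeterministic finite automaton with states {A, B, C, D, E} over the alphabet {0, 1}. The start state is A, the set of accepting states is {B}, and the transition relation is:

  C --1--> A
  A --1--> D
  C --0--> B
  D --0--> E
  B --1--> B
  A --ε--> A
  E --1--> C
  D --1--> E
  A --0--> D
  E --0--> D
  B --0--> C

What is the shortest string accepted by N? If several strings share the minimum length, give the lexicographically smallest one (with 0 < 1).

0010

A breadth-first search from A reaches an accepting state first via the path A → D → E → C → B on input 0010.
No string of length < 4 is accepted (BFS exhausts all shorter strings without reaching an accepting state), and 0010 is the lexicographically least accepting string of length 4.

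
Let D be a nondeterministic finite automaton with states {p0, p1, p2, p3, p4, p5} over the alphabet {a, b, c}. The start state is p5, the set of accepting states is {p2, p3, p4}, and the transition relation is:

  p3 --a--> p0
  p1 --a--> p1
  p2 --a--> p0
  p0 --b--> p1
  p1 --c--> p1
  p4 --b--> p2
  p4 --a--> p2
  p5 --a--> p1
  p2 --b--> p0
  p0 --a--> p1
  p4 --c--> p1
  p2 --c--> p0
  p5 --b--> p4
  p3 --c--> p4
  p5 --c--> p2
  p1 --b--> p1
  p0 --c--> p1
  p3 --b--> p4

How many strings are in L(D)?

4

The useful subgraph on states {p2, p4, p5} is acyclic, so L(D) is finite; the longest accepting path visits 3 useful states, giving maximum string length 2.
Counting accepting paths from p5 by length: 2 of length 1, 2 of length 2. Total 4.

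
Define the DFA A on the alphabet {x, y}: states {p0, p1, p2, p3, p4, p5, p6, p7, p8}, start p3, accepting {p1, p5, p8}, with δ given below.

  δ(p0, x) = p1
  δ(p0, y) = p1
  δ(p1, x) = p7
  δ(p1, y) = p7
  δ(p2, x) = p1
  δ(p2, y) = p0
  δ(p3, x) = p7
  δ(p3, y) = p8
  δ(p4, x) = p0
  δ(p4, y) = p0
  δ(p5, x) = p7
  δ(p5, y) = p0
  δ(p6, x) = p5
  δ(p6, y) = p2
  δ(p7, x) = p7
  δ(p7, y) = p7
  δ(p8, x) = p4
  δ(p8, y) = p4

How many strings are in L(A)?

The useful subgraph on states {p0, p1, p3, p4, p8} is acyclic, so L(A) is finite; the longest accepting path visits 5 useful states, giving maximum string length 4.
Counting accepting paths from p3 by length: 1 of length 1, 8 of length 4. Total 9.

9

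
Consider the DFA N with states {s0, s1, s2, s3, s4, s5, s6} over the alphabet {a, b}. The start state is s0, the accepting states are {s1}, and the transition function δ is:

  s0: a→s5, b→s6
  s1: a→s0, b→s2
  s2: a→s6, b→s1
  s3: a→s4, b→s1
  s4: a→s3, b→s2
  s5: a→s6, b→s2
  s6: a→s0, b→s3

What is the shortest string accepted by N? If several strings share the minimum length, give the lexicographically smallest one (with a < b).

abb

A breadth-first search from s0 reaches an accepting state first via the path s0 → s5 → s2 → s1 on input abb.
No string of length < 3 is accepted (BFS exhausts all shorter strings without reaching an accepting state), and abb is the lexicographically least accepting string of length 3.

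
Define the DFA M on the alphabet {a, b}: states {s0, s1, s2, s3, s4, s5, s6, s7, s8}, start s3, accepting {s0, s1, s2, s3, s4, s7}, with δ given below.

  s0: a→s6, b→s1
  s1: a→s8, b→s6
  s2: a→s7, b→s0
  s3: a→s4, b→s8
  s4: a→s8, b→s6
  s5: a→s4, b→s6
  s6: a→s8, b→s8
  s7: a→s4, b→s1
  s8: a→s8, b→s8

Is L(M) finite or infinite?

finite

The useful states (reachable from s3 and able to reach an accepting state) are {s3, s4}.
Restricted to these states the transition graph has no cycle, so every accepting path has bounded length and L is finite.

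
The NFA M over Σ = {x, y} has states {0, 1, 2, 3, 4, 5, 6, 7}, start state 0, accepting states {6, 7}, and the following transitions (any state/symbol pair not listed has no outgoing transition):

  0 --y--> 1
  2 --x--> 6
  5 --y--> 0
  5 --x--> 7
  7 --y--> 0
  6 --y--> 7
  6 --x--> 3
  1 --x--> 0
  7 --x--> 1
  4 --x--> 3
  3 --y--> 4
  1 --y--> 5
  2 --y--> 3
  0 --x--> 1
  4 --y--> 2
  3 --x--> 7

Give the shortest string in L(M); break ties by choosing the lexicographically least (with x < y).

A breadth-first search from 0 reaches an accepting state first via the path 0 → 1 → 5 → 7 on input xyx.
No string of length < 3 is accepted (BFS exhausts all shorter strings without reaching an accepting state), and xyx is the lexicographically least accepting string of length 3.

xyx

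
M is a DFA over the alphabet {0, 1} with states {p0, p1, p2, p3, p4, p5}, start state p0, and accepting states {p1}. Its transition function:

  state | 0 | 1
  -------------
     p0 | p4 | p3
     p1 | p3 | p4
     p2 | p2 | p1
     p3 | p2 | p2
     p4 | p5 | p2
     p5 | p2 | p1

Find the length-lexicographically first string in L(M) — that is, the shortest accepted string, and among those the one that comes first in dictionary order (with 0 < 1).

001

A breadth-first search from p0 reaches an accepting state first via the path p0 → p4 → p5 → p1 on input 001.
No string of length < 3 is accepted (BFS exhausts all shorter strings without reaching an accepting state), and 001 is the lexicographically least accepting string of length 3.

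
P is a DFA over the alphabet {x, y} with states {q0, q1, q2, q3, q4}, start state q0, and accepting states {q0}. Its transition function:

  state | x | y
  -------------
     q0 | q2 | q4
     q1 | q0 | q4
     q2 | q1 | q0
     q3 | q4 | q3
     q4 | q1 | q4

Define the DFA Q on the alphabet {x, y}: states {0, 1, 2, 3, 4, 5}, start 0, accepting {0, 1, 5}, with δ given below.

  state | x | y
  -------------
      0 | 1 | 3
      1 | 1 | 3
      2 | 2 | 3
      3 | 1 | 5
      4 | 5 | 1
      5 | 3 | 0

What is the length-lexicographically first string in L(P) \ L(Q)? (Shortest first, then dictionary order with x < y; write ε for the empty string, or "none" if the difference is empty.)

xy

The string xy is accepted by P but not by Q.
No shorter string lies in the difference, and xy is the lexicographically first length-2 string in L(P) \ L(Q).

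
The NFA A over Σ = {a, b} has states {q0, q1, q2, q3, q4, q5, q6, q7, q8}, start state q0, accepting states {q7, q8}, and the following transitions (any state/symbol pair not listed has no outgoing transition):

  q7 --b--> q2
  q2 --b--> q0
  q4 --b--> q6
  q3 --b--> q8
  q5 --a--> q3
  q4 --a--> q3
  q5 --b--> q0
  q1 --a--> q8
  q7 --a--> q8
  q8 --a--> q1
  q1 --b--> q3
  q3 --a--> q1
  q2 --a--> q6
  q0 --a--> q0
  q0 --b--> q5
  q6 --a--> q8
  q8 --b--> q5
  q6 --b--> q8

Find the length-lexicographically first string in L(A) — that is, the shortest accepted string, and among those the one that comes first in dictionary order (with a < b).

bab

A breadth-first search from q0 reaches an accepting state first via the path q0 → q5 → q3 → q8 on input bab.
No string of length < 3 is accepted (BFS exhausts all shorter strings without reaching an accepting state), and bab is the lexicographically least accepting string of length 3.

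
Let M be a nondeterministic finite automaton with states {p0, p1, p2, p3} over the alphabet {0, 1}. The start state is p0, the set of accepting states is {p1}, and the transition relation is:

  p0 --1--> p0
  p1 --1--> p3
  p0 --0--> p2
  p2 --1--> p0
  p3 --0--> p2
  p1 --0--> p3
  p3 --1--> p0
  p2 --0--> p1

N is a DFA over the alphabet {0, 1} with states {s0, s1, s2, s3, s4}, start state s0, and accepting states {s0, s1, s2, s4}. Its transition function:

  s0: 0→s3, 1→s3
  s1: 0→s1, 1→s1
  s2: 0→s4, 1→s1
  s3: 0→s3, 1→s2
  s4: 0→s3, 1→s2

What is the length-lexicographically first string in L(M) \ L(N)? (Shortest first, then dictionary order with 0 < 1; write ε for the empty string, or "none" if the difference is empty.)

The string 00 is accepted by M but not by N.
No shorter string lies in the difference, and 00 is the lexicographically first length-2 string in L(M) \ L(N).

00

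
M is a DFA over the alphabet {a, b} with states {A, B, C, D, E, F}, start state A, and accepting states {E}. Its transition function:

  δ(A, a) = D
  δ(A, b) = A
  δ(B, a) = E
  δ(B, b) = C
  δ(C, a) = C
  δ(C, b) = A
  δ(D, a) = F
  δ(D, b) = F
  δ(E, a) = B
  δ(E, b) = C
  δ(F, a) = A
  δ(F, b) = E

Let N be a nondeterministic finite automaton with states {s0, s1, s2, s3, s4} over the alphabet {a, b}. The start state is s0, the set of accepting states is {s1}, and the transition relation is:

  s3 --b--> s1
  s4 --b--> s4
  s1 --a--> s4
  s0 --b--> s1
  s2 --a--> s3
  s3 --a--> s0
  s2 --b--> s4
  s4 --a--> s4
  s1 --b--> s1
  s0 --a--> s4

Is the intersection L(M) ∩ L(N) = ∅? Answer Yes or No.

Yes

Exploring the product automaton M × N from the start pair (A, s0), following both machines on each input symbol, reaches 8 state pairs: (A, s0), (D, s4), (A, s1), (F, s4), (A, s4), (E, s4), (B, s4), (C, s4).
M accepts in {E} and N accepts in {s1}; no reachable pair has both components accepting, so no string drives both machines to acceptance simultaneously and L(M) ∩ L(N) = ∅.
So no string is accepted by both, and the intersection is empty.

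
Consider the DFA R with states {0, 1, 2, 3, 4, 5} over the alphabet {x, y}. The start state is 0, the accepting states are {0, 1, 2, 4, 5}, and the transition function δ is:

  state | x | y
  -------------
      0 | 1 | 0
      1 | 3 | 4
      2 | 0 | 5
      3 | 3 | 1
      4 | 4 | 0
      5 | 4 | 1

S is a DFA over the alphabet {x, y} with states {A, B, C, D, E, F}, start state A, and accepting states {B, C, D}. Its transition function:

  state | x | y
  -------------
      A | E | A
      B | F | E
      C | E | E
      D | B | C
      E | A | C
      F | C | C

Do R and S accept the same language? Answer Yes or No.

No

The empty string ε is accepted by R but rejected by S.
So L(R) ≠ L(S).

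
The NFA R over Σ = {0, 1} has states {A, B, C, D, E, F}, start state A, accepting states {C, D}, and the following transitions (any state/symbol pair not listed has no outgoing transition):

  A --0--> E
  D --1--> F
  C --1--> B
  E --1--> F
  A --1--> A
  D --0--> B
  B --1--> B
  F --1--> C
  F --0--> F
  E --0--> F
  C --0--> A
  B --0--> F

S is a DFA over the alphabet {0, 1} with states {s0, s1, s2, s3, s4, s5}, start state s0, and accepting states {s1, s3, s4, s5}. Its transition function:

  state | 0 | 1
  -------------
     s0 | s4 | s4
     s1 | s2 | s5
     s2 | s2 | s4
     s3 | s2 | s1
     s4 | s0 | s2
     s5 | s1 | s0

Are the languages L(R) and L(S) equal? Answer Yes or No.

No

The string 0001 is accepted by R but rejected by S.
So L(R) ≠ L(S).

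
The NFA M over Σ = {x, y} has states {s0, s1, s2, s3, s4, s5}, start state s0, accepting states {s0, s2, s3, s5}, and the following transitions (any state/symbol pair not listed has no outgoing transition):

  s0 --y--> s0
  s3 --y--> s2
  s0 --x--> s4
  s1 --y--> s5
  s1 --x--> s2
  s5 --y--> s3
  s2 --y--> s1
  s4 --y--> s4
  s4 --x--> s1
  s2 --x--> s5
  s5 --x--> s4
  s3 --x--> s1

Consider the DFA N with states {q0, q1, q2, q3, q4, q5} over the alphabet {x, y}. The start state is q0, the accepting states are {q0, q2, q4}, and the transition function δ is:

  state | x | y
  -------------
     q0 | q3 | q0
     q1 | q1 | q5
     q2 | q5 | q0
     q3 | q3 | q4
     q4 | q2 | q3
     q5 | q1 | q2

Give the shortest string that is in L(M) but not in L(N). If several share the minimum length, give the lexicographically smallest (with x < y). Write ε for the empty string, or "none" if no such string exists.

xxx

The string xxx is accepted by M but not by N.
No shorter string lies in the difference, and xxx is the lexicographically first length-3 string in L(M) \ L(N).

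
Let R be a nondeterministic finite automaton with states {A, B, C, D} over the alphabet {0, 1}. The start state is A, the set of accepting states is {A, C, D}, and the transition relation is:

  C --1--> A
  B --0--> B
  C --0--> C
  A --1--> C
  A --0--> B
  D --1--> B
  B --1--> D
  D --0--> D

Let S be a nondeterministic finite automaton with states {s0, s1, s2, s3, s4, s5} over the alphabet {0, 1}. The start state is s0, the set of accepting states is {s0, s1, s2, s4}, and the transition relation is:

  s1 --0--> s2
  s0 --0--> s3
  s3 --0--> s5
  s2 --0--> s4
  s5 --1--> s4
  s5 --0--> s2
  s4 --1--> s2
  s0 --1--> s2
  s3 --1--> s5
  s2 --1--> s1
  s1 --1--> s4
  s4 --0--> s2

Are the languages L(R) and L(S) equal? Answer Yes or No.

The string 01 is accepted by R but rejected by S.
So L(R) ≠ L(S).

No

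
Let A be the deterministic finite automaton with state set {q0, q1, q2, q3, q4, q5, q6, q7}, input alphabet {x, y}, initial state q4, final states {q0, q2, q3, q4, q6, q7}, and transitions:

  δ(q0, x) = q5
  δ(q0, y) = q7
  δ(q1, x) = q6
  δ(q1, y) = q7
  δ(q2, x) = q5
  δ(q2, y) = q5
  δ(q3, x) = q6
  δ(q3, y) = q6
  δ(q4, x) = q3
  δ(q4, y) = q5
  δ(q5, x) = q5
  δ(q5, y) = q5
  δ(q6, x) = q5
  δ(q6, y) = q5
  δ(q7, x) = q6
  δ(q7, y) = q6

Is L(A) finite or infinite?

finite

The useful states (reachable from q4 and able to reach an accepting state) are {q3, q4, q6}.
Restricted to these states the transition graph has no cycle, so every accepting path has bounded length and L is finite.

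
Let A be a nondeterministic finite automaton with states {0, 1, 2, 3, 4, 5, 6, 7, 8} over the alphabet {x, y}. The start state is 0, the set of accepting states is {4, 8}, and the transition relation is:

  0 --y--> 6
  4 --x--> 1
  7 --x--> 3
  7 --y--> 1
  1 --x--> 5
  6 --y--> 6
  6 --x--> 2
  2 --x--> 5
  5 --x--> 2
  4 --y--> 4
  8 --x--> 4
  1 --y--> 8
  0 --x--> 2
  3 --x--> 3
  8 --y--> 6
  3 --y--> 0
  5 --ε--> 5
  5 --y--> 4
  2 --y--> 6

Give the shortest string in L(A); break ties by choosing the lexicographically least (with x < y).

A breadth-first search from 0 reaches an accepting state first via the path 0 → 2 → 5 → 4 on input xxy.
No string of length < 3 is accepted (BFS exhausts all shorter strings without reaching an accepting state), and xxy is the lexicographically least accepting string of length 3.

xxy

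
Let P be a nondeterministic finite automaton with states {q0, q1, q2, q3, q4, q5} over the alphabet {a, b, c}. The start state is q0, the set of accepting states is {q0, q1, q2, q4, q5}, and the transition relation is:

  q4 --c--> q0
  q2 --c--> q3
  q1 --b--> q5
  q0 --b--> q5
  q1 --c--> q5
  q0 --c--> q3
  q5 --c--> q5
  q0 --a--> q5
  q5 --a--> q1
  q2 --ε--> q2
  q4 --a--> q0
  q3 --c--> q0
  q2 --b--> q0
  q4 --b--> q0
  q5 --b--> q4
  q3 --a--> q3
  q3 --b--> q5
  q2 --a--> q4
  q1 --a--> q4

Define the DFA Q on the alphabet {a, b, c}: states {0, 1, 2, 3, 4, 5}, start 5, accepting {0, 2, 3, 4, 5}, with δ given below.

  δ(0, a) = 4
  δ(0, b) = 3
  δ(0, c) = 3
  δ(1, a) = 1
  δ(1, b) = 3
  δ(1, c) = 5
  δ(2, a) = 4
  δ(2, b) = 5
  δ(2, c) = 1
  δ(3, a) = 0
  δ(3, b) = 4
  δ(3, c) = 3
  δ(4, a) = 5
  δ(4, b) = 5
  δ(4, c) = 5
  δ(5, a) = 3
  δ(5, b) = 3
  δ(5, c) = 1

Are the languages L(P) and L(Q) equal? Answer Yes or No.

Exploring the product automaton P × Q from the start pair (q0, 5), following both machines on each input symbol, reaches 5 state pairs: (q0, 5), (q5, 3), (q3, 1), (q1, 0), (q4, 4).
P accepts in {q0, q1, q2, q4, q5} and Q accepts in {0, 2, 3, 4, 5}. In every reachable pair the two components are either both accepting — (q0, 5), (q5, 3), (q1, 0), (q4, 4) — or both non-accepting, so no string is accepted by exactly one of the machines: L(P) \ L(Q) and L(Q) \ L(P) are both empty.
Hence every string is accepted by P iff it is accepted by Q, and the two languages coincide.

Yes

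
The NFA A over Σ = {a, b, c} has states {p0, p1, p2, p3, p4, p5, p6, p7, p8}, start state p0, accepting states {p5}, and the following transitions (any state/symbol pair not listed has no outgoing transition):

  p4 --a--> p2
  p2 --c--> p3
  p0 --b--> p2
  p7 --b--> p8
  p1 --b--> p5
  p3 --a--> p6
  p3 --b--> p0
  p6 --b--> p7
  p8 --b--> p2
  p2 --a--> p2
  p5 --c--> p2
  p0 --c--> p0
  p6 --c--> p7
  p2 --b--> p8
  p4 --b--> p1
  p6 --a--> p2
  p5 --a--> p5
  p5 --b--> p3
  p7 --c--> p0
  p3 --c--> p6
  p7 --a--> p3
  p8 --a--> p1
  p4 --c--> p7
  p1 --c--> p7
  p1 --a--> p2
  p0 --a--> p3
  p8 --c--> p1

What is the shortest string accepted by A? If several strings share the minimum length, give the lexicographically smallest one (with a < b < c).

A breadth-first search from p0 reaches an accepting state first via the path p0 → p2 → p8 → p1 → p5 on input bbab.
No string of length < 4 is accepted (BFS exhausts all shorter strings without reaching an accepting state), and bbab is the lexicographically least accepting string of length 4.

bbab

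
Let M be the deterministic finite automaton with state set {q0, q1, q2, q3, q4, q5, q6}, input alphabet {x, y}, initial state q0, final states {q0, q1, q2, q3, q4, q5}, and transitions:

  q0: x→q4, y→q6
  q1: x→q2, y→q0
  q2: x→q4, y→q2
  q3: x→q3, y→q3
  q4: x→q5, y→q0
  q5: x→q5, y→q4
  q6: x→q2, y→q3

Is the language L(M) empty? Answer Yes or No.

No

The empty string ε is accepted: the run q0 ends in the accepting state q0.
Since at least one string is accepted, L(M) is not empty.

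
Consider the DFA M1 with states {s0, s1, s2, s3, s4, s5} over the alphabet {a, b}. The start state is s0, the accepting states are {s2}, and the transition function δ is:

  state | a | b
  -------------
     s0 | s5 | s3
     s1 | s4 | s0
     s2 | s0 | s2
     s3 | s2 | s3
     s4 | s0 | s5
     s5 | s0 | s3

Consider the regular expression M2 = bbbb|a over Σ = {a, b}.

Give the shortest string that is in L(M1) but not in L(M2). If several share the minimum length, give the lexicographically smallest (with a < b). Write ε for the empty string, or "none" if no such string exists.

The string ba is accepted by M1 but not by M2.
No shorter string lies in the difference, and ba is the lexicographically first length-2 string in L(M1) \ L(M2).

ba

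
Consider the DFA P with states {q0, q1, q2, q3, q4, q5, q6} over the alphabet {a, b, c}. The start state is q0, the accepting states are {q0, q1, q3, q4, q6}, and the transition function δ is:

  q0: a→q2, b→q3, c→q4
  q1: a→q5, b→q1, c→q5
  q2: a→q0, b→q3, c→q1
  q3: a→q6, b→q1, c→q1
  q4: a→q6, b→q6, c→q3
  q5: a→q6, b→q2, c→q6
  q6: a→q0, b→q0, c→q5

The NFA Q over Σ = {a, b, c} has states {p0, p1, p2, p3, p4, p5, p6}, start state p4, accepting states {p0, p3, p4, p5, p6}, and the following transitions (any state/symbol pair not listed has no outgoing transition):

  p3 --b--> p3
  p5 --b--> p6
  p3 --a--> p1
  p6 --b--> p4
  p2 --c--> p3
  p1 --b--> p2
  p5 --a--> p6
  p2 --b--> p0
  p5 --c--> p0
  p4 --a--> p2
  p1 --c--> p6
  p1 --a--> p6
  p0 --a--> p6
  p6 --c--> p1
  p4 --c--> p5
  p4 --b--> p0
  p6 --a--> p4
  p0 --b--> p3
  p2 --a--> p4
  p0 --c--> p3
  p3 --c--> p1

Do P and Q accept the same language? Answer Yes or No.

Exploring the product automaton P × Q from the start pair (q0, p4), following both machines on each input symbol, reaches 7 state pairs: (q0, p4), (q2, p2), (q3, p0), (q4, p5), (q1, p3), (q6, p6), (q5, p1).
P accepts in {q0, q1, q3, q4, q6} and Q accepts in {p0, p3, p4, p5, p6}. In every reachable pair the two components are either both accepting — (q0, p4), (q3, p0), (q4, p5), (q1, p3), (q6, p6) — or both non-accepting, so no string is accepted by exactly one of the machines: L(P) \ L(Q) and L(Q) \ L(P) are both empty.
Hence every string is accepted by P iff it is accepted by Q, and the two languages coincide.

Yes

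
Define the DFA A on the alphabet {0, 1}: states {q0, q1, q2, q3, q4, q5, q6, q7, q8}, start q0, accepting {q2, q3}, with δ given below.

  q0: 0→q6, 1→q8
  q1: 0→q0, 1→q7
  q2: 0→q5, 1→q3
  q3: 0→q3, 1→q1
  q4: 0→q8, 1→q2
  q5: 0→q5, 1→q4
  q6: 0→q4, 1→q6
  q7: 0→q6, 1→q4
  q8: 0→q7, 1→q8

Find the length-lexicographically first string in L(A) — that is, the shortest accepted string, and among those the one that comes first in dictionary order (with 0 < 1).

001

A breadth-first search from q0 reaches an accepting state first via the path q0 → q6 → q4 → q2 on input 001.
No string of length < 3 is accepted (BFS exhausts all shorter strings without reaching an accepting state), and 001 is the lexicographically least accepting string of length 3.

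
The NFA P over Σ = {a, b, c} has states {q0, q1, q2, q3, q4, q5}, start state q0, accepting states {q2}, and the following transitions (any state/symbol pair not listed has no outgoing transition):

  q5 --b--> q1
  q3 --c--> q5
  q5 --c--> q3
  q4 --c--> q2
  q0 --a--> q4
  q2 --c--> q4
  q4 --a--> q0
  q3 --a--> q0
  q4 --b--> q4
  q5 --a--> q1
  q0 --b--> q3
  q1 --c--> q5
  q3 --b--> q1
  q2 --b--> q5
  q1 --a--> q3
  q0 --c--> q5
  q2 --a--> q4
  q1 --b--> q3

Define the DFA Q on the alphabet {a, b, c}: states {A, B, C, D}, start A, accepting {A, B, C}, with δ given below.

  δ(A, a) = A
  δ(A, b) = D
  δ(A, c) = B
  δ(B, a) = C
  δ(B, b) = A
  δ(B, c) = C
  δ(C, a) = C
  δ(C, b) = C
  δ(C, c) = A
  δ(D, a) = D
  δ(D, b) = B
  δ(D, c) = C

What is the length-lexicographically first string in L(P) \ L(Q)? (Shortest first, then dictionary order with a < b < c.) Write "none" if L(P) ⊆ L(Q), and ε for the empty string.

Exploring the product automaton P × Q from the start pair (q0, A), following both machines on each input symbol, reaches 22 state pairs: (q0, A), (q4, A), (q3, D), (q5, B), (q4, D), (q2, B), (q0, D), (q1, B), (q5, C), (q1, C), (q1, A), (q3, C), (q4, B), (q2, C), (q4, C), (q5, A), (q3, B), (q3, A), (q0, C), (q2, A), (q1, D), (q5, D).
P accepts in {q2} and Q accepts in {A, B, C}. The reachable pairs whose P-component is accepting are (q2, B), (q2, C), (q2, A); in each of them the Q-component is accepting too, so the product for L(P) \ L(Q) (P-component accepting, Q-component rejecting) has no reachable accepting pair and the difference is empty.
So every string accepted by P is also accepted by Q: L(P) \ L(Q) = ∅ and there is no such string.

none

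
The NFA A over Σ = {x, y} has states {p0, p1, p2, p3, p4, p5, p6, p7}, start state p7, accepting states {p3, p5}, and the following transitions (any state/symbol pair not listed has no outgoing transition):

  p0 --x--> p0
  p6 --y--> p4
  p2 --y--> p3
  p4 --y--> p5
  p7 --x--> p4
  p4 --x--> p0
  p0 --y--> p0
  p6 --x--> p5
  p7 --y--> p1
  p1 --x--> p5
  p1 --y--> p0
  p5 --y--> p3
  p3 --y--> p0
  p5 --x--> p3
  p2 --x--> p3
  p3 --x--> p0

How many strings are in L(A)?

The useful subgraph on states {p1, p3, p4, p5, p7} is acyclic, so L(A) is finite; the longest accepting path visits 4 useful states, giving maximum string length 3.
Counting accepting paths from p7 by length: 2 of length 2, 4 of length 3. Total 6.

6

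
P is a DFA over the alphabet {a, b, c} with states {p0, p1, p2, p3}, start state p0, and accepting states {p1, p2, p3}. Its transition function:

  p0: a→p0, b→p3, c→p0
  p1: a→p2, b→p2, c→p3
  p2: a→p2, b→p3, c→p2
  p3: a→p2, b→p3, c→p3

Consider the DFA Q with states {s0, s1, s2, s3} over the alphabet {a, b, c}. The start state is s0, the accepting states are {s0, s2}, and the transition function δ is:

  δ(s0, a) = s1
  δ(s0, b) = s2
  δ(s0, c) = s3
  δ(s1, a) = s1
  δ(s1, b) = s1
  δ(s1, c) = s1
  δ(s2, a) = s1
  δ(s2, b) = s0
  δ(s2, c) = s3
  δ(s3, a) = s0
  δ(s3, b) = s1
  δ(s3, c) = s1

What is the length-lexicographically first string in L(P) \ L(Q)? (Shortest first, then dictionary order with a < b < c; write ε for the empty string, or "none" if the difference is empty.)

The string ab is accepted by P but not by Q.
No shorter string lies in the difference, and ab is the lexicographically first length-2 string in L(P) \ L(Q).

ab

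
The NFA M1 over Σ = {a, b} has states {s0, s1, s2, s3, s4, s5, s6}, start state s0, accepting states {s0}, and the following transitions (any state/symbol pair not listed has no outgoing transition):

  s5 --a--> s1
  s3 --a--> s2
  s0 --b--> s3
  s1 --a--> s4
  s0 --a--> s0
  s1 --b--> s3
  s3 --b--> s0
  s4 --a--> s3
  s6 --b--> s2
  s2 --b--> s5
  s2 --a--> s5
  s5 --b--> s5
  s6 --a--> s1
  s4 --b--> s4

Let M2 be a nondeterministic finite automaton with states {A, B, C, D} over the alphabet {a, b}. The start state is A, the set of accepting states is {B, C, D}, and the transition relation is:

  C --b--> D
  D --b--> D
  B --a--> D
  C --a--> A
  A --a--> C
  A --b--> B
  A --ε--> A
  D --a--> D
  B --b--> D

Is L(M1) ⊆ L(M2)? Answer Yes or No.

The empty string ε is in L(M1) but not in L(M2).
So L(M1) ⊄ L(M2).

No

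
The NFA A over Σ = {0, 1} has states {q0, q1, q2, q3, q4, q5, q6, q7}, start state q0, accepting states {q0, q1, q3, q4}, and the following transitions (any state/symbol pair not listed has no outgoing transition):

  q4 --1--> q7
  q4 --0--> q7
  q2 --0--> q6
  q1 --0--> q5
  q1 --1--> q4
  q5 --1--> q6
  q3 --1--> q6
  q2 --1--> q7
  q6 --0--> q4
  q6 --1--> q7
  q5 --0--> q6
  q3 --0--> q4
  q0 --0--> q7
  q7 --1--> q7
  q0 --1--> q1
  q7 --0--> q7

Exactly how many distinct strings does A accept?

5

The useful subgraph on states {q0, q1, q4, q5, q6} is acyclic, so L(A) is finite; the longest accepting path visits 5 useful states, giving maximum string length 4.
Counting accepting paths from q0 by length: 1 of length 0, 1 of length 1, 1 of length 2, 2 of length 4. Total 5.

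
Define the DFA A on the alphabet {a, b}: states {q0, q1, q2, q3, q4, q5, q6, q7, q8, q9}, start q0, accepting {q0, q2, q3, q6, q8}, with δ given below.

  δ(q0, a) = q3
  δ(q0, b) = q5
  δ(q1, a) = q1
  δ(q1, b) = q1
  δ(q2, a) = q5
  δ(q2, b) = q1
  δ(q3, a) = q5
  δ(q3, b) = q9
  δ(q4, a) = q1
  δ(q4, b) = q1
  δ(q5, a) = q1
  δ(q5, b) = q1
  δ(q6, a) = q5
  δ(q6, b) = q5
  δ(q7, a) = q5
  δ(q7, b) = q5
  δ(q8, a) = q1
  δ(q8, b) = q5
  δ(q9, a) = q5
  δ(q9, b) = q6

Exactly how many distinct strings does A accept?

The useful subgraph on states {q0, q3, q6, q9} is acyclic, so L(A) is finite; the longest accepting path visits 4 useful states, giving maximum string length 3.
Counting accepting paths from q0 by length: 1 of length 0, 1 of length 1, 1 of length 3. Total 3.

3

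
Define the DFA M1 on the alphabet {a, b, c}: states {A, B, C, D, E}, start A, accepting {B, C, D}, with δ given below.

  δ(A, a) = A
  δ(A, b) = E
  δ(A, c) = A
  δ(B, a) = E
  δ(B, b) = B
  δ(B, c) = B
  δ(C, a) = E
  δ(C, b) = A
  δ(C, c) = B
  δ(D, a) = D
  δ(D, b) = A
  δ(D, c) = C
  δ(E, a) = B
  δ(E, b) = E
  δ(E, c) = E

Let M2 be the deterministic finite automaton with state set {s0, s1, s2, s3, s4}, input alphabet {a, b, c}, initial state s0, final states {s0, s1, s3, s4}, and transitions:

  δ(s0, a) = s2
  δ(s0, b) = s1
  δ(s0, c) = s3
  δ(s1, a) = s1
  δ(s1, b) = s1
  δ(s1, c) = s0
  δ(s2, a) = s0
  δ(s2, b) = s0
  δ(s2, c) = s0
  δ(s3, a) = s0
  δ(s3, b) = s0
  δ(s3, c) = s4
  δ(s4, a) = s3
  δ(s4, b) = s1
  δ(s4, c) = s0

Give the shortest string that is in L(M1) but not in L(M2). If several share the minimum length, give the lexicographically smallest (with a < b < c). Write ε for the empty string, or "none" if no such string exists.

aba

The string aba is accepted by M1 but not by M2.
No shorter string lies in the difference, and aba is the lexicographically first length-3 string in L(M1) \ L(M2).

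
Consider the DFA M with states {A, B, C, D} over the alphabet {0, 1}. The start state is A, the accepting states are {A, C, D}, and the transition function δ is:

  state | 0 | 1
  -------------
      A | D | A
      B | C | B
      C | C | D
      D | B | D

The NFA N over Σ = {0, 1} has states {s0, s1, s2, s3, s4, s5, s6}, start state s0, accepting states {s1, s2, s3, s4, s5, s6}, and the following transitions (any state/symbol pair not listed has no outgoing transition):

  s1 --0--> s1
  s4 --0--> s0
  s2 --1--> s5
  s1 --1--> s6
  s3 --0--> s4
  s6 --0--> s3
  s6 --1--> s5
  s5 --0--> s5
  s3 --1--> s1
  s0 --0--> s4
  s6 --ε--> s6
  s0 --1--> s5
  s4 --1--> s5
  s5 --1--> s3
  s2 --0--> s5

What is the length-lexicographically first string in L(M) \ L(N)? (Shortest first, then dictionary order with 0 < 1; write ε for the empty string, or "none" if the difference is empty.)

ε

The empty string ε is accepted by M but not by N.
Since ε is the unique shortest string, it is the required witness.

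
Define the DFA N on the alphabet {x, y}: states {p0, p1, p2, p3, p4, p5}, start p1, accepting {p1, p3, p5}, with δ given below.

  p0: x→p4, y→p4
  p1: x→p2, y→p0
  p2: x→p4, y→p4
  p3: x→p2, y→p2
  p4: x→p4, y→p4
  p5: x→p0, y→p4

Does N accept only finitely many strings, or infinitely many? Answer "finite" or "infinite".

finite

The useful states (reachable from p1 and able to reach an accepting state) are {p1}.
Restricted to these states the transition graph has no cycle, so every accepting path has bounded length and L is finite.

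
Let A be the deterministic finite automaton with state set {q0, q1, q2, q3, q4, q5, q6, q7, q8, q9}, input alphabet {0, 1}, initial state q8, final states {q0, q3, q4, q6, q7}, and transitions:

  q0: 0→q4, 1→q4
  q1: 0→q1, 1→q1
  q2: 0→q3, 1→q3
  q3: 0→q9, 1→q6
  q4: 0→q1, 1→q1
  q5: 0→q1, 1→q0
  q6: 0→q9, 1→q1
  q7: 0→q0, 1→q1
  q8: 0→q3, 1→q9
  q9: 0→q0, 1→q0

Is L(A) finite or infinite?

The useful states (reachable from q8 and able to reach an accepting state) are {q0, q3, q4, q6, q8, q9}.
Restricted to these states the transition graph has no cycle, so every accepting path has bounded length and L is finite.

finite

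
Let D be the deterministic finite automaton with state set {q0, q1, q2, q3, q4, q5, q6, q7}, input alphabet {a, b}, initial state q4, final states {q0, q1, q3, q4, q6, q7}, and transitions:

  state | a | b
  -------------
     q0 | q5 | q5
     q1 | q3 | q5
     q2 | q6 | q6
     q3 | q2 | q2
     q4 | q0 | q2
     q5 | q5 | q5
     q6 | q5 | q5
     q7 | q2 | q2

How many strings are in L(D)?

The useful subgraph on states {q0, q2, q4, q6} is acyclic, so L(D) is finite; the longest accepting path visits 3 useful states, giving maximum string length 2.
Counting accepting paths from q4 by length: 1 of length 0, 1 of length 1, 2 of length 2. Total 4.

4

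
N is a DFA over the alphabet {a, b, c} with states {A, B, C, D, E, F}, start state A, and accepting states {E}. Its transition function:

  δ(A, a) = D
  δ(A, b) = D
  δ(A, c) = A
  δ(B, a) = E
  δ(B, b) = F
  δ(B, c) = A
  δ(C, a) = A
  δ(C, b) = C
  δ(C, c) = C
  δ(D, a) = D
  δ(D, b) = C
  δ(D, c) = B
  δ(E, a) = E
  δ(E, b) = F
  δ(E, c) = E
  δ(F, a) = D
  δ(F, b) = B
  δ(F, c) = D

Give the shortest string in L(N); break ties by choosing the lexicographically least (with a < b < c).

aca

A breadth-first search from A reaches an accepting state first via the path A → D → B → E on input aca.
No string of length < 3 is accepted (BFS exhausts all shorter strings without reaching an accepting state), and aca is the lexicographically least accepting string of length 3.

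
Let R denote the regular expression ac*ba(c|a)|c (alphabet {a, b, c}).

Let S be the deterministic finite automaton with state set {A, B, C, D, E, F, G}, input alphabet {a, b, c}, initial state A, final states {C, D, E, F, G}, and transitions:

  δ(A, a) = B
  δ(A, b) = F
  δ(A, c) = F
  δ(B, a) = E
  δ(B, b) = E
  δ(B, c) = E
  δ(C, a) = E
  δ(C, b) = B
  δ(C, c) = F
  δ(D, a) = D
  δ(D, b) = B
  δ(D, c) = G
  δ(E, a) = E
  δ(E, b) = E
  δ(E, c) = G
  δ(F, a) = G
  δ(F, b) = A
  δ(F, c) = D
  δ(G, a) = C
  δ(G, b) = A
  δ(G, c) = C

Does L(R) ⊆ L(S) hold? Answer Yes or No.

Yes

Converting the expression R to a DFA (subset construction, then merging equivalent states) gives the minimal DFA with states {r0, r1, r2, r3, r4, r5}, start state r0, accepting states {r3} and transitions r0: a→r1, b→r2, c→r3; r1: a→r2, b→r4, c→r1; r2: a→r2, b→r2, c→r2; r3: a→r2, b→r2, c→r2; r4: a→r5, b→r2, c→r2; r5: a→r3, b→r2, c→r3.
Exploring the product automaton R × S from the start pair (r0, A), following both machines on each input symbol, reaches 22 state pairs: (r0, A), (r1, B), (r2, F), (r3, F), (r2, E), (r4, E), (r1, E), (r2, G), (r2, A), (r2, D), (r5, E), (r1, G), (r2, C), (r2, B), (r3, E), (r3, G), (r4, A), (r1, C), (r5, B), (r4, B), (r1, F), (r1, D).
R accepts in {r3} and S accepts in {C, D, E, F, G}. The reachable pairs whose R-component is accepting are (r3, F), (r3, E), (r3, G); in each of them the S-component is accepting too, so the product for L(R) \ L(S) (R-component accepting, S-component rejecting) has no reachable accepting pair and the difference is empty.
Hence every string in L(R) is also in L(S).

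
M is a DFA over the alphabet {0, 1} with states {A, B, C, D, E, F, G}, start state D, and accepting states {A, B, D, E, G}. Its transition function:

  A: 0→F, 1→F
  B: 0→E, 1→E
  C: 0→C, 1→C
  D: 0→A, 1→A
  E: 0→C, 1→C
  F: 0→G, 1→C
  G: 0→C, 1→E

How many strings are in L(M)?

11

The useful subgraph on states {A, D, E, F, G} is acyclic, so L(M) is finite; the longest accepting path visits 5 useful states, giving maximum string length 4.
Counting accepting paths from D by length: 1 of length 0, 2 of length 1, 4 of length 3, 4 of length 4. Total 11.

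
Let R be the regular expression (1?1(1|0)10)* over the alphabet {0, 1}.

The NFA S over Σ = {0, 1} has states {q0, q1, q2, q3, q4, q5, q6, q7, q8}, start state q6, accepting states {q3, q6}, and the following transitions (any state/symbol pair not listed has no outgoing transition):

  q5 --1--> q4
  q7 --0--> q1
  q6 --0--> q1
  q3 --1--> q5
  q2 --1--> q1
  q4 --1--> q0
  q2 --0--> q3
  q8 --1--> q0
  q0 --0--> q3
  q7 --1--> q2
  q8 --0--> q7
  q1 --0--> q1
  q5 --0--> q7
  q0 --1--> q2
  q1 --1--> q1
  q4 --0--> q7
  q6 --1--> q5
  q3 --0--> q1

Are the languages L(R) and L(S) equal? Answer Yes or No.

Yes

Converting the expression R to a DFA (subset construction, then merging equivalent states) gives the minimal DFA with states {r0, r1, r2, r3, r4, r5, r6}, start state r0, accepting states {r0} and transitions r0: 0→r1, 1→r2; r1: 0→r1, 1→r1; r2: 0→r3, 1→r4; r3: 0→r1, 1→r5; r4: 0→r3, 1→r6; r5: 0→r0, 1→r1; r6: 0→r0, 1→r5.
Exploring the product automaton R × S from the start pair (r0, q6), following both machines on each input symbol, reaches 8 state pairs: (r0, q6), (r1, q1), (r2, q5), (r3, q7), (r4, q4), (r5, q2), (r6, q0), (r0, q3).
R accepts in {r0} and S accepts in {q3, q6}. In every reachable pair the two components are either both accepting — (r0, q6), (r0, q3) — or both non-accepting, so no string is accepted by exactly one of the machines: L(R) \ L(S) and L(S) \ L(R) are both empty.
Hence every string is accepted by R iff it is accepted by S, and the two languages coincide.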